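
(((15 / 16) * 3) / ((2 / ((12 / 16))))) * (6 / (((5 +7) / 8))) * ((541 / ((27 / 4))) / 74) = 2705 / 592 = 4.57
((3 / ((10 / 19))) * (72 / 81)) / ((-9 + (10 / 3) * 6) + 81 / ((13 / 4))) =988 / 7005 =0.14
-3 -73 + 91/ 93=-6977/ 93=-75.02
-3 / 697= -0.00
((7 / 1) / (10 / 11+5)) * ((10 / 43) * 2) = 308 / 559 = 0.55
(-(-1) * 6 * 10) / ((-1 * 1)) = -60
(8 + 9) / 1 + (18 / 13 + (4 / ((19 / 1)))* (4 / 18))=40973 / 2223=18.43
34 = 34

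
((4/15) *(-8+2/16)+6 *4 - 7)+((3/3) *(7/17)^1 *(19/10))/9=2293/153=14.99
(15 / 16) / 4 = 15 / 64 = 0.23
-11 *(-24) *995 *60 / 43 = 15760800 / 43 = 366530.23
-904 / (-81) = 904 / 81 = 11.16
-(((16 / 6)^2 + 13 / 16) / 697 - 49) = 4916891 / 100368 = 48.99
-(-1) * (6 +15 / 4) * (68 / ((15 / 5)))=221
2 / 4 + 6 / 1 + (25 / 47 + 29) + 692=68435 / 94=728.03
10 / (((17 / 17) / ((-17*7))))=-1190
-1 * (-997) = 997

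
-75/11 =-6.82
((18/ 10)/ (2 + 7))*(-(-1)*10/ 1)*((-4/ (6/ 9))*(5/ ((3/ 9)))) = -180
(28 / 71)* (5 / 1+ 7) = 336 / 71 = 4.73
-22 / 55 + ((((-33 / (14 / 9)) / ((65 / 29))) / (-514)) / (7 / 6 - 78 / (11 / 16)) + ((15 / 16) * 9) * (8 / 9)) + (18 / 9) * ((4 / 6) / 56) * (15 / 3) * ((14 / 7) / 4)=74452068683 / 10399263420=7.16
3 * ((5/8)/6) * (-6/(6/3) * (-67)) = 62.81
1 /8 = 0.12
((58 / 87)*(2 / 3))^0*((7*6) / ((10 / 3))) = 63 / 5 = 12.60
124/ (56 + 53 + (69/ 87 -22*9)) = -1798/ 1279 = -1.41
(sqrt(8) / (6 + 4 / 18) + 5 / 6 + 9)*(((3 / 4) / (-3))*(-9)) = 81*sqrt(2) / 112 + 177 / 8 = 23.15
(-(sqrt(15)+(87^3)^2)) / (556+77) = -144542067003 / 211 - sqrt(15) / 633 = -685033492.91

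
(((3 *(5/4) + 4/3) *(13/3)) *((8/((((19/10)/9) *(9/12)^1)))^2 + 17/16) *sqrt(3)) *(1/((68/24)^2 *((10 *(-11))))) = -110.35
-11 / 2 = -5.50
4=4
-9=-9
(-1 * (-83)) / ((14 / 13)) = 1079 / 14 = 77.07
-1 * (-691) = 691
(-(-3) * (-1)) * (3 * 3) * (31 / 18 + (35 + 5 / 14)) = -7008 / 7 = -1001.14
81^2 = 6561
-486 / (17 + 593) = -243 / 305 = -0.80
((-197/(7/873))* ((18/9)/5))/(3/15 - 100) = 343962/3493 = 98.47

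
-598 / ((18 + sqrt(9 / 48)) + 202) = -161920 / 59569 + 184 *sqrt(3) / 59569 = -2.71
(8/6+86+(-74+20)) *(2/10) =20/3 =6.67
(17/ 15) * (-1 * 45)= -51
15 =15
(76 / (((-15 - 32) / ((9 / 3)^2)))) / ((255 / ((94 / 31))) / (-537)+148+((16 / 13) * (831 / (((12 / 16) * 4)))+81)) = -353704 / 13847731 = -0.03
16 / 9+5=61 / 9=6.78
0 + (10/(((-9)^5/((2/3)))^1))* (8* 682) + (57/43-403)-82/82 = -3071992465/7617321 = -403.29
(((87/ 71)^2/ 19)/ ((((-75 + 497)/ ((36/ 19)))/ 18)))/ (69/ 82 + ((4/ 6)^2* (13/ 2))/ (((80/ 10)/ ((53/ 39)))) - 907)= -10859032368/ 1539865865579267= -0.00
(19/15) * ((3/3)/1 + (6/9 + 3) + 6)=608/45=13.51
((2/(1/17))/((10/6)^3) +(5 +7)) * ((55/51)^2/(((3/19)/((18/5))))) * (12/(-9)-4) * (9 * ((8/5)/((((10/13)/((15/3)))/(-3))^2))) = -541133543808/36125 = -14979475.26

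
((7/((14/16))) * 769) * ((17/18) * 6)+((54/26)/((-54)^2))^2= 68719218049/1971216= 34861.33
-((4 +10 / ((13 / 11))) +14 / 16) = -1387 / 104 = -13.34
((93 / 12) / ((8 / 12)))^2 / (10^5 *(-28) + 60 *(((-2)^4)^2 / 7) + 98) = -60543 / 1253373056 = -0.00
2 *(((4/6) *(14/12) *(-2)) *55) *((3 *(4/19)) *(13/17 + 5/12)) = -127.67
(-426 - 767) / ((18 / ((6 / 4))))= -1193 / 12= -99.42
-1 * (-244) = 244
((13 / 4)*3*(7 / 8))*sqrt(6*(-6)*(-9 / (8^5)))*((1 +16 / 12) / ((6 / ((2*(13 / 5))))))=24843*sqrt(2) / 20480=1.72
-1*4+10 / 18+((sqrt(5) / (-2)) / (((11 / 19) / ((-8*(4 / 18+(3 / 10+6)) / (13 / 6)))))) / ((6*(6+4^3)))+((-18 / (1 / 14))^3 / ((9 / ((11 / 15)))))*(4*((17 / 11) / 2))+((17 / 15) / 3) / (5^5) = -4030390.53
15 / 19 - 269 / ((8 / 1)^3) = 2569 / 9728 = 0.26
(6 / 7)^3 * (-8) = -1728 / 343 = -5.04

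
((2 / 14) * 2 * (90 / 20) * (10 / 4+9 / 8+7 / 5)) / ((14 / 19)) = 34371 / 3920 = 8.77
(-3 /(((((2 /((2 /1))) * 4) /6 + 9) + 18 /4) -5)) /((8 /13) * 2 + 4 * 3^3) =-117 /39050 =-0.00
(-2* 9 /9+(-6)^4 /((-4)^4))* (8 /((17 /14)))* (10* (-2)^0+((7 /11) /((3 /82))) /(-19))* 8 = 15629824 /10659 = 1466.35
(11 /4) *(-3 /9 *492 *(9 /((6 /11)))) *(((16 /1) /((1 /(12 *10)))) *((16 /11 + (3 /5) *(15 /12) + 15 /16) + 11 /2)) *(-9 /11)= 101024820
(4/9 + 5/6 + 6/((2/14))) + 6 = 887/18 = 49.28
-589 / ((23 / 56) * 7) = -4712 / 23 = -204.87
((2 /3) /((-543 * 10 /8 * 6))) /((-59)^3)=4 /5018435865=0.00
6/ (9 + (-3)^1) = 1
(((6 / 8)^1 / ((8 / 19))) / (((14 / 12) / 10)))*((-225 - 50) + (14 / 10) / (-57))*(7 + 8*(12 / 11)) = -20340129 / 308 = -66039.38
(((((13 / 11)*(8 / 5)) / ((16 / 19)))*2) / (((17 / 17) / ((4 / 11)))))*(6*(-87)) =-852.46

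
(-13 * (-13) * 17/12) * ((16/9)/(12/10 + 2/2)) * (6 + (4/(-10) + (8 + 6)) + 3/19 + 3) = 24845704/5643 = 4402.92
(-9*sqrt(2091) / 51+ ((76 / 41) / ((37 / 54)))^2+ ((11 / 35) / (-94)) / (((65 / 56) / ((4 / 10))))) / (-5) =0.15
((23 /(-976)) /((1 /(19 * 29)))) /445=-12673 /434320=-0.03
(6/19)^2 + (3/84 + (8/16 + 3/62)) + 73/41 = 31659679/12847268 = 2.46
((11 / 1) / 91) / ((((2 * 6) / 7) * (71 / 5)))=55 / 11076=0.00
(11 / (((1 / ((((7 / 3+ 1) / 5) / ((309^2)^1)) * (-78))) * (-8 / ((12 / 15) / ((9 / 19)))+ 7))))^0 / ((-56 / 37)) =-37 / 56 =-0.66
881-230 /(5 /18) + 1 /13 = 690 /13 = 53.08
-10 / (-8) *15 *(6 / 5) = 45 / 2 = 22.50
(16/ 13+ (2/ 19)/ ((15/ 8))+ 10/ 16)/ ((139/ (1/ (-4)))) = -56669/ 16479840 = -0.00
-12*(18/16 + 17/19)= -921/38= -24.24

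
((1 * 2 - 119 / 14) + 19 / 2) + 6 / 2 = 6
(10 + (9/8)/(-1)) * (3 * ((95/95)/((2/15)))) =3195/16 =199.69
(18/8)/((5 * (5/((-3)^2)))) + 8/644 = 13241/16100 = 0.82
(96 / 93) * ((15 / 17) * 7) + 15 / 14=54945 / 7378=7.45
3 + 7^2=52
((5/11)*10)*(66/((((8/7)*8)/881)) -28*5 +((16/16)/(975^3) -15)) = 184028855765657/6525090000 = 28203.27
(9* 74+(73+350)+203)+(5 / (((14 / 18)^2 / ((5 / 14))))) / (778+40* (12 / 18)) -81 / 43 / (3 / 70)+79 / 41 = 3649351693037 / 2919535052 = 1249.98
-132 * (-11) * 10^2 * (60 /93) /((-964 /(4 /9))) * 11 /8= -1331000 /22413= -59.39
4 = 4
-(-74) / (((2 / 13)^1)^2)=6253 / 2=3126.50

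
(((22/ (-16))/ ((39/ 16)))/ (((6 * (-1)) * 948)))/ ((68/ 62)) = 341/ 3771144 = 0.00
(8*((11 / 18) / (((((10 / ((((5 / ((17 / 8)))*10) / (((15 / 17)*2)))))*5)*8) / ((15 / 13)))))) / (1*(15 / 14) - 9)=-308 / 12987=-0.02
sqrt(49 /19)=7 *sqrt(19) /19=1.61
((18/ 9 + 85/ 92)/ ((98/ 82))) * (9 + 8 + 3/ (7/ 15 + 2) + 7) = 10290057/ 166796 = 61.69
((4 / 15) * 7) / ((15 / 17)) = 476 / 225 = 2.12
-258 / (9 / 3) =-86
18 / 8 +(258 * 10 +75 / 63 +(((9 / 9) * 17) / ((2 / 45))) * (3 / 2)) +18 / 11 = 729689 / 231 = 3158.83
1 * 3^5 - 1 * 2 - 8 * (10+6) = 113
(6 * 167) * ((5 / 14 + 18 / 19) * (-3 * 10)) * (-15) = 78231150 / 133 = 588204.14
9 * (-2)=-18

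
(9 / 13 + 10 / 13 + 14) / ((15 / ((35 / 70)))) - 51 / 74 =-418 / 2405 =-0.17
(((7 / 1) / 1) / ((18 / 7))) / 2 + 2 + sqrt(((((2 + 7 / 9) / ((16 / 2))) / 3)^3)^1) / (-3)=121 / 36 - 125* sqrt(6) / 23328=3.35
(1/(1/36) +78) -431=-317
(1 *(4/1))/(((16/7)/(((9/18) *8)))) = 7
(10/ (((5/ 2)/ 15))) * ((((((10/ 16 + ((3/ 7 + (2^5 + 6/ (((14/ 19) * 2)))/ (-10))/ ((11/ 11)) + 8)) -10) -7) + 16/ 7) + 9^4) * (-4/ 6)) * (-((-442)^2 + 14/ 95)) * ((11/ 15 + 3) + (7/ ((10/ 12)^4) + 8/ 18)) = 238667010922047688/ 249375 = 957060695426.76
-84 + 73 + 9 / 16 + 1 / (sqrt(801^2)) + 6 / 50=-3305327 / 320400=-10.32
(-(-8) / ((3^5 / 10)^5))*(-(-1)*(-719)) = -575200000 / 847288609443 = -0.00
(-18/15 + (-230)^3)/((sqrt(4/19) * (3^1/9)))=-91252509 * sqrt(19)/5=-79552093.02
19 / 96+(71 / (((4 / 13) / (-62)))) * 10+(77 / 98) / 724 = -17401257875 / 121632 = -143064.80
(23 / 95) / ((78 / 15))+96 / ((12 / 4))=15831 / 494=32.05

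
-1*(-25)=25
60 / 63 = 20 / 21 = 0.95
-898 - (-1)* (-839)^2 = 703023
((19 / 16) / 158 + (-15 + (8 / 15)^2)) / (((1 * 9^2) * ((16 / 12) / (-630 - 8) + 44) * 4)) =-2668732627 / 2586588422400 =-0.00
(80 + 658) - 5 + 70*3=943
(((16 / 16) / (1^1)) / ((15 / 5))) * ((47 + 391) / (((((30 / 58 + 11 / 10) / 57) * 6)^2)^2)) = 8410838007091250 / 48382841521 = 173839.27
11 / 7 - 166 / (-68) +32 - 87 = -12135 / 238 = -50.99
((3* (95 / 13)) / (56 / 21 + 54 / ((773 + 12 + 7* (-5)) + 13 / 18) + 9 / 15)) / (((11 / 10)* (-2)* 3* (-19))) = 5067375 / 96770531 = 0.05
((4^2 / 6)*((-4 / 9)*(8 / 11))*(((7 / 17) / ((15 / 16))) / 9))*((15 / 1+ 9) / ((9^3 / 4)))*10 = -1835008 / 33126489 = -0.06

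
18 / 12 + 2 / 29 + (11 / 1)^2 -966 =-48919 / 58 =-843.43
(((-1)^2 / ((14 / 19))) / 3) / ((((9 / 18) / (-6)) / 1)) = -38 / 7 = -5.43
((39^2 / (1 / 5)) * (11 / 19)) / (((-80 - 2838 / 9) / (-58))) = 7277985 / 11267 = 645.96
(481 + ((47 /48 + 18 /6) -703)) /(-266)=0.82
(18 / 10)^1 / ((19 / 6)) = 54 / 95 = 0.57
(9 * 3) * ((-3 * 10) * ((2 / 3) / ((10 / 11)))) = -594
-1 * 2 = -2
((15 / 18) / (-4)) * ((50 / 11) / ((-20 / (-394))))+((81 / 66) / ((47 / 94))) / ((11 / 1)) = -53527 / 2904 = -18.43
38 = 38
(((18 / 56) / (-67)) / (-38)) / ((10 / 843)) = 7587 / 712880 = 0.01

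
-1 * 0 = 0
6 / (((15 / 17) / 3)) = 20.40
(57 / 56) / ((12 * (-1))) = -19 / 224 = -0.08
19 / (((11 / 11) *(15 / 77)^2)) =112651 / 225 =500.67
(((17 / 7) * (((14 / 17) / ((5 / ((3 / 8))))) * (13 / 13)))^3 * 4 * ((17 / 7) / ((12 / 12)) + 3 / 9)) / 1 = 261 / 7000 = 0.04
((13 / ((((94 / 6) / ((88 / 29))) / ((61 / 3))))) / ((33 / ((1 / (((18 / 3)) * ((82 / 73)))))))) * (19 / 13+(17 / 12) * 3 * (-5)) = -1527379 / 335298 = -4.56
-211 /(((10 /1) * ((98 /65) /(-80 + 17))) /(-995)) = -24563565 /28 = -877270.18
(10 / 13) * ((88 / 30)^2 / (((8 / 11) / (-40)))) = -42592 / 117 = -364.03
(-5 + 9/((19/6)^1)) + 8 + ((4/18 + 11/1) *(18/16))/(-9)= 4.44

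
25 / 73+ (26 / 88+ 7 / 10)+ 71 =1161747 / 16060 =72.34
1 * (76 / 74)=38 / 37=1.03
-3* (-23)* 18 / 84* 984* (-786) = -11435626.29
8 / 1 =8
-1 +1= 0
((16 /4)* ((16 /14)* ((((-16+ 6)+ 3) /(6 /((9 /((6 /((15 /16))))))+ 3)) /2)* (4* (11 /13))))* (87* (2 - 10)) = 7349760 /1417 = 5186.85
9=9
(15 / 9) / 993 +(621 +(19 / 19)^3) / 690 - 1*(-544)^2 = -101382925162 / 342585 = -295935.10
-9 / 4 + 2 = -1 / 4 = -0.25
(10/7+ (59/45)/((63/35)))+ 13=8594/567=15.16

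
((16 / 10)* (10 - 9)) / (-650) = -4 / 1625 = -0.00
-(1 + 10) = -11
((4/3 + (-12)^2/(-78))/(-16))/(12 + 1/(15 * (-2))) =25/9334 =0.00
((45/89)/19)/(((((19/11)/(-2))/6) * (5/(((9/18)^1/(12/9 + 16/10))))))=-405/64258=-0.01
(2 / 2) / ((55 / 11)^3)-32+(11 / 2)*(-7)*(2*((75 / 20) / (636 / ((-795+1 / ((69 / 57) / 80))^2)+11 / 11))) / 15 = -7206553887949 / 140700834500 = -51.22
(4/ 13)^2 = 16/ 169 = 0.09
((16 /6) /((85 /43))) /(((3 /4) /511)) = 703136 /765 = 919.13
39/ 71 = 0.55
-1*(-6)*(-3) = -18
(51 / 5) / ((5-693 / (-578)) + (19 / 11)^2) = 1188946 / 1070335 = 1.11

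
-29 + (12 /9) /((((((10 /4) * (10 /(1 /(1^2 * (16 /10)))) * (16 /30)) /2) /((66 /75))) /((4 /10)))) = -7239 /250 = -28.96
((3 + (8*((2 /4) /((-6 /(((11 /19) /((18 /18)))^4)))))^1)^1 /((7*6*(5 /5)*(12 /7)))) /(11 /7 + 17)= 8005249 /3659413680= 0.00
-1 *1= -1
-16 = -16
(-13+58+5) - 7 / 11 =543 / 11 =49.36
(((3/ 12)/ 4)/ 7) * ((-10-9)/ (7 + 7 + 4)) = -19/ 2016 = -0.01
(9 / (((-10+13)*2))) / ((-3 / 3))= -3 / 2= -1.50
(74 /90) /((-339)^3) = -37 /1753119855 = -0.00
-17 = -17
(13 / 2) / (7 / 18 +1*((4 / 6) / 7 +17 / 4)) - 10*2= -22222 / 1193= -18.63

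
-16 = -16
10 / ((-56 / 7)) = -5 / 4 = -1.25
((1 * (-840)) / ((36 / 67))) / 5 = -938 / 3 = -312.67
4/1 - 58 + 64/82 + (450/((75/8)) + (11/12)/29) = -74021/14268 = -5.19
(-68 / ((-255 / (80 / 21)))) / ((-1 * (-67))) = 64 / 4221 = 0.02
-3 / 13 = -0.23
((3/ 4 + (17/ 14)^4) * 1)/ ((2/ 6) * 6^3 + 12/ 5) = 561665/ 14290752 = 0.04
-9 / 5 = -1.80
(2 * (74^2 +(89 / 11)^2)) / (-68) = -162.98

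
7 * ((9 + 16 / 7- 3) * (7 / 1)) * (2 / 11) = 812 / 11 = 73.82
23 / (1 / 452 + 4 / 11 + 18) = 114356 / 91315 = 1.25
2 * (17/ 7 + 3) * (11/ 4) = 29.86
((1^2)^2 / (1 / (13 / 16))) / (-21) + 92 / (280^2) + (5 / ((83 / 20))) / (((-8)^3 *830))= -243172519 / 6481171200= -0.04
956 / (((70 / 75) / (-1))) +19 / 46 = -329687 / 322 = -1023.87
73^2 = 5329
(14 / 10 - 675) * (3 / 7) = -10104 / 35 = -288.69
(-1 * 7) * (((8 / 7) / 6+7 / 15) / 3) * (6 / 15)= -46 / 75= -0.61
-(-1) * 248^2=61504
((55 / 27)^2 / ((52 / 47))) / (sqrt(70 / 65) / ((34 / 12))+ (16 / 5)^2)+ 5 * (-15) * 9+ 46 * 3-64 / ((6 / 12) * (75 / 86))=-382844026332161 / 560199485025-1510609375 * sqrt(182) / 1553619905136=-683.42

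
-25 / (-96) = 25 / 96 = 0.26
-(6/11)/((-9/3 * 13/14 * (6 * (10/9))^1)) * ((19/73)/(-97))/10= -399/50629150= -0.00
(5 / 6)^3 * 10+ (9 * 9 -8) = 8509 / 108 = 78.79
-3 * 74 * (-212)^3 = 2115244416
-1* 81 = -81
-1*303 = -303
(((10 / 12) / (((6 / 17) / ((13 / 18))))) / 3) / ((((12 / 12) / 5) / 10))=28.42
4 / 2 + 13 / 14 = 41 / 14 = 2.93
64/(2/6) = 192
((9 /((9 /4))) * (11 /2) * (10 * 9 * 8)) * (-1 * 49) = -776160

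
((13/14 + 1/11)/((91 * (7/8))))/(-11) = -628/539539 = -0.00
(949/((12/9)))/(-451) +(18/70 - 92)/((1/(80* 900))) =-83414093529/12628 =-6605487.29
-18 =-18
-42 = -42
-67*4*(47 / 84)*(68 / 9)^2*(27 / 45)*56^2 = -6523317248 / 405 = -16106956.17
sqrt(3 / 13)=sqrt(39) / 13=0.48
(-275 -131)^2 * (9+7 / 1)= 2637376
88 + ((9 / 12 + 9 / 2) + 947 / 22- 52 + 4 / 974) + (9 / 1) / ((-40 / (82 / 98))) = 883145057 / 10499720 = 84.11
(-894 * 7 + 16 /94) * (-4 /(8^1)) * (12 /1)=1764708 /47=37546.98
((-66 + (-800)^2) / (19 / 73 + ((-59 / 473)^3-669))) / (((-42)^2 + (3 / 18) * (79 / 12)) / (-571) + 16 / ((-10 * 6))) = 338734024247065832880 / 1188640313138734741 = 284.98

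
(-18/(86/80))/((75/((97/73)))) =-4656/15695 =-0.30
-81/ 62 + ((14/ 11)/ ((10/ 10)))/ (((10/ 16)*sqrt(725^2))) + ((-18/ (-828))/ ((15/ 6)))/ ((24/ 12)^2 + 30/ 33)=-999360338/ 767633625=-1.30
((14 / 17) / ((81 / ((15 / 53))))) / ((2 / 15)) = 175 / 8109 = 0.02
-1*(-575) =575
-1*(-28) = 28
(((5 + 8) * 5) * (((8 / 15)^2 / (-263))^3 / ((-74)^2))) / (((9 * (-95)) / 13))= 11075584 / 48508110513491203125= 0.00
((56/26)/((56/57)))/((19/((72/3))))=36/13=2.77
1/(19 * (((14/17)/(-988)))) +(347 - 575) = -2038/7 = -291.14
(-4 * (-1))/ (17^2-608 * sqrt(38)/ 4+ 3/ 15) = -3800 * sqrt(38)/ 4964471-7230/ 4964471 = -0.01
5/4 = 1.25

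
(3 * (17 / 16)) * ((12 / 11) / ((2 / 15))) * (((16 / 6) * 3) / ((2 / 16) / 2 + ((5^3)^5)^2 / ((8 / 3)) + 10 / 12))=110160 / 184401869773864746094223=0.00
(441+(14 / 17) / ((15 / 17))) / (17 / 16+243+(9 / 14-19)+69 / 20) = 742448 / 384981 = 1.93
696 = 696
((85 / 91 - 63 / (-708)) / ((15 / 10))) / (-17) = -21971 / 547638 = -0.04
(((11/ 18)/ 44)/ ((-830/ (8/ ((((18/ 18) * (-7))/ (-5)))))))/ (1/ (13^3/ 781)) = -2197/ 8167698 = -0.00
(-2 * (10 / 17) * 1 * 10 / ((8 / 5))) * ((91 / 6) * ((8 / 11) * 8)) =-364000 / 561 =-648.84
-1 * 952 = -952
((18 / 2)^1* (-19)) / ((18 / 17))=-323 / 2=-161.50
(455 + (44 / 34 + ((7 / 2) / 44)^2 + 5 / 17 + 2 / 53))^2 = 10151109774489035641 / 48683329294336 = 208513.06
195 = 195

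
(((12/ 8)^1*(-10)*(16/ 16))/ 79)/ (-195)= 1/ 1027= 0.00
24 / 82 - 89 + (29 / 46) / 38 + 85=-264507 / 71668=-3.69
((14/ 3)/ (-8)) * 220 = -385/ 3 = -128.33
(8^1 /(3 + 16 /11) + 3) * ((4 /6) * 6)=940 /49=19.18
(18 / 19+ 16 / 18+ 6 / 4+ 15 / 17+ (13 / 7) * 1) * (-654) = -26952539 / 6783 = -3973.54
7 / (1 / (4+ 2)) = 42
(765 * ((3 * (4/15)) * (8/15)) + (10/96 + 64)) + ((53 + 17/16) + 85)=15887/30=529.57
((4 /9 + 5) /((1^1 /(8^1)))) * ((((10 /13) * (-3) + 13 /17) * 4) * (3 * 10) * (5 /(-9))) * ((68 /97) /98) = 1091200 /34047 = 32.05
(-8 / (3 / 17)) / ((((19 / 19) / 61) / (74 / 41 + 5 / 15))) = -2181848 / 369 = -5912.87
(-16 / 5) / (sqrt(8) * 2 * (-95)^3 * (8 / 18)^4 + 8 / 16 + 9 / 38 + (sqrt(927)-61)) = 1994544 / (-1869885 * sqrt(103) + 37561725 + 83405440000 * sqrt(2)) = 0.00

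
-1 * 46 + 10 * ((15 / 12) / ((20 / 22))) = -129 / 4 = -32.25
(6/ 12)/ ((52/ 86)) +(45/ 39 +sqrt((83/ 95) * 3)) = sqrt(23655)/ 95 +103/ 52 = 3.60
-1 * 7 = -7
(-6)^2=36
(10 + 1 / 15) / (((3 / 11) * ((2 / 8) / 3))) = 6644 / 15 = 442.93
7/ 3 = 2.33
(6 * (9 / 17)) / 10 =27 / 85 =0.32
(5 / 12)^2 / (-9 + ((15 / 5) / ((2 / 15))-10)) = 25 / 504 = 0.05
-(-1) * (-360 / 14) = -180 / 7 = -25.71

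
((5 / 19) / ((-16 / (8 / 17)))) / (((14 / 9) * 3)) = -15 / 9044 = -0.00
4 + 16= 20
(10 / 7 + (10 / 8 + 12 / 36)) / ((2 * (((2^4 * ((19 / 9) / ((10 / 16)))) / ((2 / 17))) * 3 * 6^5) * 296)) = 1265 / 2664516943872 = 0.00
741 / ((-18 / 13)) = -3211 / 6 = -535.17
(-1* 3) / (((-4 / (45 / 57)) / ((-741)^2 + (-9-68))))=6176295 / 19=325068.16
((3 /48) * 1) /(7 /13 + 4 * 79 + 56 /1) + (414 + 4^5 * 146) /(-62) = -5808422589 /2402128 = -2418.03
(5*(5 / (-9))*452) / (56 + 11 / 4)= -9040 / 423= -21.37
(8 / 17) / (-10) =-4 / 85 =-0.05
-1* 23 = -23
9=9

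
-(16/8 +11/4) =-19/4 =-4.75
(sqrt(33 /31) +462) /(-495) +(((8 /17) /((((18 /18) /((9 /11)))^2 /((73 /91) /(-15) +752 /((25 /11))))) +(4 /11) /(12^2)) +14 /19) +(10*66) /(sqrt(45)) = -sqrt(1023) /15345 +44*sqrt(5) +332968982659 /3200897700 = 202.41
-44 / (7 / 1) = -44 / 7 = -6.29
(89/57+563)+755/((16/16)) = 75215/57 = 1319.56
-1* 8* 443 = -3544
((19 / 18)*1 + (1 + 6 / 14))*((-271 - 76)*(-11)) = 1194721 / 126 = 9481.91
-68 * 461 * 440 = -13793120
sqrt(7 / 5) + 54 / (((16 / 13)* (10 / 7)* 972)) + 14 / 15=2779 / 2880 + sqrt(35) / 5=2.15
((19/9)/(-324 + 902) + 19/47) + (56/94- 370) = -1919519/5202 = -369.00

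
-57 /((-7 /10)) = 570 /7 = 81.43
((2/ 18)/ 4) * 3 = 1/ 12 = 0.08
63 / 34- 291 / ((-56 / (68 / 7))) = 43593 / 833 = 52.33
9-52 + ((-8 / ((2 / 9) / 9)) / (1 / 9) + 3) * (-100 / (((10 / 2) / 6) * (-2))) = -174823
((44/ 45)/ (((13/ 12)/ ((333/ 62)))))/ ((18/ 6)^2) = 0.54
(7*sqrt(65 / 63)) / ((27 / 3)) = sqrt(455) / 27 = 0.79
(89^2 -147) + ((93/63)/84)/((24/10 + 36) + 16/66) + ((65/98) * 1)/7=7774.10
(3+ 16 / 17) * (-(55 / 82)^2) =-202675 / 114308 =-1.77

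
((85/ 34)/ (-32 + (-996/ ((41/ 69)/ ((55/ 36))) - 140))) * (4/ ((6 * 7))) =-205/ 2352987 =-0.00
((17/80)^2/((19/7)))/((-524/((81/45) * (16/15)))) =-6069/99560000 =-0.00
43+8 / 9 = 395 / 9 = 43.89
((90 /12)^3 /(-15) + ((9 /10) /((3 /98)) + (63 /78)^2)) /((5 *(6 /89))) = 386527 /67600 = 5.72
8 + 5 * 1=13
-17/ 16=-1.06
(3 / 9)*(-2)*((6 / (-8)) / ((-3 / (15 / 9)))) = -5 / 18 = -0.28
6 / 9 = 2 / 3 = 0.67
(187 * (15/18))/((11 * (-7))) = -85/42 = -2.02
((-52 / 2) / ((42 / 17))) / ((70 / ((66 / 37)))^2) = -0.01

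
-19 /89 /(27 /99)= -209 /267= -0.78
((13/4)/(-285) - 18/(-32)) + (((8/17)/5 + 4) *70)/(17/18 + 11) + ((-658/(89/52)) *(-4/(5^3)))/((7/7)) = 36.85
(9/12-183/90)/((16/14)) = -539/480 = -1.12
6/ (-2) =-3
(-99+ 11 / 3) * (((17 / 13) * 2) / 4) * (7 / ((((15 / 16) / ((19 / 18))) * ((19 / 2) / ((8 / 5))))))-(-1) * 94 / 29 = -4668658 / 58725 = -79.50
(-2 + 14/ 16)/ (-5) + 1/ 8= 7/ 20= 0.35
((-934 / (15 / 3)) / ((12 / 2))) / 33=-467 / 495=-0.94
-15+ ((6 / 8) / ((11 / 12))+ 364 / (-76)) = -3965 / 209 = -18.97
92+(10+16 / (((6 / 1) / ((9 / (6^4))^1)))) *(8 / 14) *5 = 22798 / 189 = 120.62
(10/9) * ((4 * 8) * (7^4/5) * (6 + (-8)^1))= -34147.56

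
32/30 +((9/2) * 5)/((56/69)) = 28.79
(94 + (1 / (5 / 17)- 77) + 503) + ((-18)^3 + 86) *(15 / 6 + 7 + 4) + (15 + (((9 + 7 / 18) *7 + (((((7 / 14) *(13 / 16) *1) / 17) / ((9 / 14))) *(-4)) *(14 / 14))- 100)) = -26202789 / 340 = -77067.03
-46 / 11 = -4.18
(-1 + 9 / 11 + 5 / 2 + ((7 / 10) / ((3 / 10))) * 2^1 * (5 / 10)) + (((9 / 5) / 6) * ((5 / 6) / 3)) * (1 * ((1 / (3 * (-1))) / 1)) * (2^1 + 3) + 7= 4559 / 396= 11.51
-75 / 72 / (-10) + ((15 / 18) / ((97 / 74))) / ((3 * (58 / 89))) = 173915 / 405072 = 0.43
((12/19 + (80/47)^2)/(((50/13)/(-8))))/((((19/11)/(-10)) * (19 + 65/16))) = 2710968832/1471293405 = 1.84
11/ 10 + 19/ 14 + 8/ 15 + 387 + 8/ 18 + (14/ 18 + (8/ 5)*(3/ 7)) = 123448/ 315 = 391.90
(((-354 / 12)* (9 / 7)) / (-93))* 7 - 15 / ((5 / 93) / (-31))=536415 / 62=8651.85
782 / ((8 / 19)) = 7429 / 4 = 1857.25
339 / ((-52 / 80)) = -6780 / 13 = -521.54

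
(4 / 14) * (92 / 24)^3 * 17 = 206839 / 756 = 273.60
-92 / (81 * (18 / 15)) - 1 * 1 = -473 / 243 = -1.95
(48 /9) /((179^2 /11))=176 /96123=0.00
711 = 711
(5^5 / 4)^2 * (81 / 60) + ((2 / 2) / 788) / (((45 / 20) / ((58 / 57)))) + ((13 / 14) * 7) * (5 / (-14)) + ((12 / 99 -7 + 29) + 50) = 410397690309239 / 498028608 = 824044.41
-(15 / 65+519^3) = -1817378670 / 13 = -139798359.23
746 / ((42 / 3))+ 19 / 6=2371 / 42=56.45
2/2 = 1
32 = 32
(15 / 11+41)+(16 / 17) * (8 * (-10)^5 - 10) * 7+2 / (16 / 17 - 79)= -1307897042504 / 248149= -5270611.78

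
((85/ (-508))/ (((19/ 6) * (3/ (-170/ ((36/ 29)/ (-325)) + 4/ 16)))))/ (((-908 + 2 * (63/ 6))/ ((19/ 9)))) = 136192015/ 72996552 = 1.87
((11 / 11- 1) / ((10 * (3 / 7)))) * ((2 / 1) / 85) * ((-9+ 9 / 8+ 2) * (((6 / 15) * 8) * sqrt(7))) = 0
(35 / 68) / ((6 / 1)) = 35 / 408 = 0.09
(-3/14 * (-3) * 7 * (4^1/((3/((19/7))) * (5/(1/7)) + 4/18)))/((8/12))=4617/6653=0.69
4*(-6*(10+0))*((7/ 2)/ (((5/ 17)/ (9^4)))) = -18738216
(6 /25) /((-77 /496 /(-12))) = 35712 /1925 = 18.55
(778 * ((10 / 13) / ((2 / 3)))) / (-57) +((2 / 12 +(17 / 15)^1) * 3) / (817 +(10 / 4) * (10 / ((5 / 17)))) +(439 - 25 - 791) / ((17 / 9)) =-215.33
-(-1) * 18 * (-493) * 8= -70992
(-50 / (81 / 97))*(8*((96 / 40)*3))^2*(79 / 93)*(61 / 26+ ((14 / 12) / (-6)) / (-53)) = -228678632960 / 576693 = -396534.44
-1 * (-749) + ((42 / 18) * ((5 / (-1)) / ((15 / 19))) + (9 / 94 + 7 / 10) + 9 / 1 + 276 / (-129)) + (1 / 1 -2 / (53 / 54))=3570915127 / 4820085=740.84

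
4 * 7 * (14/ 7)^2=112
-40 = -40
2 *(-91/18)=-91/9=-10.11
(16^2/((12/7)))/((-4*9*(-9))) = 112/243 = 0.46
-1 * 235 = -235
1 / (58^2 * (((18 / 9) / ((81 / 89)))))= 81 / 598792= 0.00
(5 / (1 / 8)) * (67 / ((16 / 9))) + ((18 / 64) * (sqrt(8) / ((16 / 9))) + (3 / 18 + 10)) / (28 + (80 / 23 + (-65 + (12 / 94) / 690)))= 1638479575 / 1087104-437805 * sqrt(2) / 46383104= 1507.18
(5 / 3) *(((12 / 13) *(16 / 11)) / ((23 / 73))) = 23360 / 3289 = 7.10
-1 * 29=-29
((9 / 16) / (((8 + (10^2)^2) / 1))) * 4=1 / 4448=0.00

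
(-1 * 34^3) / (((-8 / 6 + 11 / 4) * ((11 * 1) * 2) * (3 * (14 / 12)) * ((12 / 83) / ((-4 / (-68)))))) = -11288 / 77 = -146.60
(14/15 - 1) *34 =-34/15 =-2.27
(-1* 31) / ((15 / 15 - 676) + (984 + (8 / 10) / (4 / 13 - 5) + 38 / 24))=-113460 / 1136111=-0.10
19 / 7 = 2.71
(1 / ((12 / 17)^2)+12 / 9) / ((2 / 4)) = 481 / 72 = 6.68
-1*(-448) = 448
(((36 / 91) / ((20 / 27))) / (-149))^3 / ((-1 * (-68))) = -14348907 / 21188582704971500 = -0.00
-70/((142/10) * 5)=-70/71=-0.99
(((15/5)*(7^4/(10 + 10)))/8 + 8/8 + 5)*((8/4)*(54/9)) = 24489/40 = 612.22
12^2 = 144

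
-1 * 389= -389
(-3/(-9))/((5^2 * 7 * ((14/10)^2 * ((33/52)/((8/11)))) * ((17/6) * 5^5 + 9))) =832/6621264111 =0.00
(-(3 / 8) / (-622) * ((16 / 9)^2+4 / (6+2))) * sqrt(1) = 0.00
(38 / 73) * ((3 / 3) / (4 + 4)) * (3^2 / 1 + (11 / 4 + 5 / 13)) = 11989 / 15184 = 0.79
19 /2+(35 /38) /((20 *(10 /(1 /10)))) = 144407 /15200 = 9.50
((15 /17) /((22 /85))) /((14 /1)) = 75 /308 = 0.24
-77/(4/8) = -154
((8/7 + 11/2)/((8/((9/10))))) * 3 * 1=2511/1120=2.24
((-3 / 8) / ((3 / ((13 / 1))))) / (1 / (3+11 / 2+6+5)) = -507 / 16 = -31.69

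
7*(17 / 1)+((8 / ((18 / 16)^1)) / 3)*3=1135 / 9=126.11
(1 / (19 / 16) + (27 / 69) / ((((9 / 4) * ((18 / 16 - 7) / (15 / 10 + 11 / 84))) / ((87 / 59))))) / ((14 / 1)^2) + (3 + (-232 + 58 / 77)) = -1043554742957 / 4572125173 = -228.24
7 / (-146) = -7 / 146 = -0.05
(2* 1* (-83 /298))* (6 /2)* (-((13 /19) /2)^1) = 3237 /5662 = 0.57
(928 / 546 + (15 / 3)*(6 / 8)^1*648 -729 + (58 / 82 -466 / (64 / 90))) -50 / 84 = 62531513 / 59696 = 1047.50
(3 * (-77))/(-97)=231/97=2.38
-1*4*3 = -12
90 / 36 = 5 / 2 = 2.50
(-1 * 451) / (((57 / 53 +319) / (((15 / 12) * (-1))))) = 119515 / 67856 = 1.76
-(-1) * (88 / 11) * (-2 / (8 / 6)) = -12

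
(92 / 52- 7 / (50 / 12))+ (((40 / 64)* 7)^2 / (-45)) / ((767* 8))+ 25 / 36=69238163 / 88358400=0.78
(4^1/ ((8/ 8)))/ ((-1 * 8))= -1/ 2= -0.50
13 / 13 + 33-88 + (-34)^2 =1102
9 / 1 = 9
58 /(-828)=-29 /414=-0.07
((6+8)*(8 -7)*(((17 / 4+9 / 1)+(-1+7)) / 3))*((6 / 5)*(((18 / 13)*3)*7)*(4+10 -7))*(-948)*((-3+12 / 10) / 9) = 1352031912 / 325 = 4160098.19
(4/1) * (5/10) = 2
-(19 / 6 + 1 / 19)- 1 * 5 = -937 / 114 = -8.22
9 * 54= 486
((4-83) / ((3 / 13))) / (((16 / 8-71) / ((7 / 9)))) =7189 / 1863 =3.86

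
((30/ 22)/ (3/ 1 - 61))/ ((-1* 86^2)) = 15/ 4718648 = 0.00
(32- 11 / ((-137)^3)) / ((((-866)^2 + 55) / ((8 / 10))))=329133228 / 9642715174415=0.00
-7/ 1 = -7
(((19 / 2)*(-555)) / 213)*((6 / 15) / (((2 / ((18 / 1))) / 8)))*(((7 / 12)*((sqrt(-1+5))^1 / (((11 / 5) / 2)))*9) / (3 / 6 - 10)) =559440 / 781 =716.31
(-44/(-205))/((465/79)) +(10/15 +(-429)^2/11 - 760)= 15971.70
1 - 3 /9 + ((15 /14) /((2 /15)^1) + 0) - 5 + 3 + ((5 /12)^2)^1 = 6931 /1008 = 6.88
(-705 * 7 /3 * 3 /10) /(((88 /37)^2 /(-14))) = 9458421 /7744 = 1221.39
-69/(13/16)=-1104/13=-84.92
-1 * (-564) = 564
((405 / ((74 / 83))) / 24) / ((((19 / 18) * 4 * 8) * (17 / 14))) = 0.46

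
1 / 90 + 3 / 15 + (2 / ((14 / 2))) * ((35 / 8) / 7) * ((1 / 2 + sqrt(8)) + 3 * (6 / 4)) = 5 * sqrt(2) / 14 + 1391 / 1260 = 1.61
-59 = -59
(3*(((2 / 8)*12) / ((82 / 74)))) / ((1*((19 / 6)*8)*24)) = 333 / 24928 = 0.01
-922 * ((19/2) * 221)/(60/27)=-871082.55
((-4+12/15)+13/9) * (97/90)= -7663/4050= -1.89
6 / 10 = 3 / 5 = 0.60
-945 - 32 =-977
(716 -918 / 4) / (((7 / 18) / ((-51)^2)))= 3253851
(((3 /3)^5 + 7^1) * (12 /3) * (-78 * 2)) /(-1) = 4992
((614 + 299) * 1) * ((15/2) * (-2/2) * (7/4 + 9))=-588885/8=-73610.62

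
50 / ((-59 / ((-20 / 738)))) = 0.02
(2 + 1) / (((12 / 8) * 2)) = 1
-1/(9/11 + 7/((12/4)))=-0.32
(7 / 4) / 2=7 / 8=0.88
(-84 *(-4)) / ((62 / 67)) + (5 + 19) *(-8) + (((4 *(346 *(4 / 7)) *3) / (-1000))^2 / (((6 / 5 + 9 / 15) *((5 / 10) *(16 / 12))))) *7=138292176 / 678125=203.93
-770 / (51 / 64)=-49280 / 51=-966.27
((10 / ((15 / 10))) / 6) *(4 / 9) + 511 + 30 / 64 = 1327007 / 2592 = 511.96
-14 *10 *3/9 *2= -280/3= -93.33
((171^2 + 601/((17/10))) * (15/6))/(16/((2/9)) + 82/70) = 88043725/87074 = 1011.14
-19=-19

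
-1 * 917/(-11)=83.36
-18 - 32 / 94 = -862 / 47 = -18.34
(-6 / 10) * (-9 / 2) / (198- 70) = 27 / 1280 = 0.02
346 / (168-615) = -346 / 447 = -0.77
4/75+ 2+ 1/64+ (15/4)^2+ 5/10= 79831/4800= 16.63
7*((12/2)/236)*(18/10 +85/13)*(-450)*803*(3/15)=-82257714/767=-107246.04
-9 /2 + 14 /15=-107 /30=-3.57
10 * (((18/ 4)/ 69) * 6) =3.91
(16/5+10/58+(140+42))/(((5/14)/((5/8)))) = 188153/580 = 324.40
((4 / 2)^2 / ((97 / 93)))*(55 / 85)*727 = 2974884 / 1649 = 1804.05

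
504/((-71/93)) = -46872/71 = -660.17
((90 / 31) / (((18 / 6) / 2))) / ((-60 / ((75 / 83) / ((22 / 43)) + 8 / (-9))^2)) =-207849889 / 8372367036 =-0.02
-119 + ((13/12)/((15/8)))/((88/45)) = -5223/44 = -118.70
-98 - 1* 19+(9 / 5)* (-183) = -2232 / 5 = -446.40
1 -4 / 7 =3 / 7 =0.43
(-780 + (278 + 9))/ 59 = -493/ 59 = -8.36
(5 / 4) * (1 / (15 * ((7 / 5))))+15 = 1265 / 84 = 15.06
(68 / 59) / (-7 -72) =-68 / 4661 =-0.01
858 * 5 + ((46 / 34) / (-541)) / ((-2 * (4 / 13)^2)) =1262568047 / 294304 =4290.01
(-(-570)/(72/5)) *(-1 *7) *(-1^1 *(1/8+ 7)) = 63175/32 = 1974.22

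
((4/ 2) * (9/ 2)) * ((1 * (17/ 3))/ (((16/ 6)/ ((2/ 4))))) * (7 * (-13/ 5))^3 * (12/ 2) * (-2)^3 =2767112.71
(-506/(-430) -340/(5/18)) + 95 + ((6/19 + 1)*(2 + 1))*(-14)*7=-6187408/4085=-1514.67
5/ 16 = 0.31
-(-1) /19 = 1 /19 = 0.05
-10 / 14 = -5 / 7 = -0.71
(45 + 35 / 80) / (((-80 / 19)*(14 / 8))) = -6.17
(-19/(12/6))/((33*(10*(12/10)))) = -19/792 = -0.02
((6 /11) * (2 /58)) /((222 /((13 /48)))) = 13 /566544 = 0.00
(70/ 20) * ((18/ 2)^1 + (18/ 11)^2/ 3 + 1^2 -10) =378/ 121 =3.12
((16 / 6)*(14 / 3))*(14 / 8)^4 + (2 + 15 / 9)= 17335 / 144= 120.38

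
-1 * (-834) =834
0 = 0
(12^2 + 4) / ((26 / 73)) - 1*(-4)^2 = 5194 / 13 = 399.54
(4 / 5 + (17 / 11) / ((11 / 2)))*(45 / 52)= 2943 / 3146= 0.94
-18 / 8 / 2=-9 / 8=-1.12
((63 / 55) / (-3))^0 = 1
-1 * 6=-6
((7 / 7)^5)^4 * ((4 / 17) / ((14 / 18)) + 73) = 8723 / 119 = 73.30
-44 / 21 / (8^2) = -0.03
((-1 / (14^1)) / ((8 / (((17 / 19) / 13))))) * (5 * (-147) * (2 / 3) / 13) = 595 / 25688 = 0.02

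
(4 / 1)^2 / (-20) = -4 / 5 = -0.80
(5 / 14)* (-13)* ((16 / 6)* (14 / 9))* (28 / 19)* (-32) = 465920 / 513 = 908.23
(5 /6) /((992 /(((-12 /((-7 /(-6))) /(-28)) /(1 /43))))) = 645 /48608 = 0.01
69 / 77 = 0.90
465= 465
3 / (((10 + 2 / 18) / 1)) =27 / 91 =0.30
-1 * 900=-900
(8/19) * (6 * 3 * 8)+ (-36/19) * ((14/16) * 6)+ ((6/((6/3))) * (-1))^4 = 2502/19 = 131.68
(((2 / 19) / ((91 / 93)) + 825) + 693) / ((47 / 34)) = 89243472 / 81263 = 1098.21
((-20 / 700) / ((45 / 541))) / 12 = -541 / 18900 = -0.03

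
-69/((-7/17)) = 1173/7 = 167.57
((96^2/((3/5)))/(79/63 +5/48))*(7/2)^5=8131898880/1369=5940028.40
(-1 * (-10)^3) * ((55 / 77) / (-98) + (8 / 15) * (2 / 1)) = 1090100 / 1029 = 1059.38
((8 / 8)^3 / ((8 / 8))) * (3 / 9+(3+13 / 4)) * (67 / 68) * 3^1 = 5293 / 272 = 19.46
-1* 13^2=-169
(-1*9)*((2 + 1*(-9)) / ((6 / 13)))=273 / 2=136.50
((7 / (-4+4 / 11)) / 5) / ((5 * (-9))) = 77 / 9000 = 0.01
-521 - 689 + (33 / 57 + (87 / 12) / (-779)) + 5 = -1204.43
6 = 6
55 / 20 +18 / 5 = 127 / 20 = 6.35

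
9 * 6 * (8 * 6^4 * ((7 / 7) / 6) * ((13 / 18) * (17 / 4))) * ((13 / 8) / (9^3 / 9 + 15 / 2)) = 310284 / 59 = 5259.05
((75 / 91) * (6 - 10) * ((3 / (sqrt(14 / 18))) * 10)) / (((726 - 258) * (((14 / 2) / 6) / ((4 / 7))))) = -0.12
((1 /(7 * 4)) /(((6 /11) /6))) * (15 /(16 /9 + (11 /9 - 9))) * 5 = -275 /56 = -4.91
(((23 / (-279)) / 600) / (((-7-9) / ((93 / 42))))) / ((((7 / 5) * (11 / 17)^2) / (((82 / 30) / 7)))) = 272527 / 21515155200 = 0.00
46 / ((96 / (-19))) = -437 / 48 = -9.10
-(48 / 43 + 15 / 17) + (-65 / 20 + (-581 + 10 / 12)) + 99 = -4266835 / 8772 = -486.42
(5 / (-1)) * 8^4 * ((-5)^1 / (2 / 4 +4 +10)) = 204800 / 29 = 7062.07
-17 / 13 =-1.31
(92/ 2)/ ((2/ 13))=299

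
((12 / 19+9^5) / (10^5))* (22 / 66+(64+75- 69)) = 78909991 / 1900000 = 41.53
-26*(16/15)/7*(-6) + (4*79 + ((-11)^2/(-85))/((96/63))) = 6451461/19040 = 338.84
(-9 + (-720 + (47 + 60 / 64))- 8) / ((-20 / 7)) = 15435 / 64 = 241.17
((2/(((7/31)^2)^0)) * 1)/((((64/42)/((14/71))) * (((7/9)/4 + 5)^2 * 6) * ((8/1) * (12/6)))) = 3969/39724784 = 0.00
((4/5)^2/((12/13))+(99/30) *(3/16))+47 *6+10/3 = 687949/2400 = 286.65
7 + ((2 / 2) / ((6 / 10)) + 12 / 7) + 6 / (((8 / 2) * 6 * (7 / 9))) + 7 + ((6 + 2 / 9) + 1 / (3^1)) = 6113 / 252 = 24.26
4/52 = 1/13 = 0.08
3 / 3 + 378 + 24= 403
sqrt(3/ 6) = sqrt(2)/ 2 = 0.71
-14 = -14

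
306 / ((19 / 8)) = 2448 / 19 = 128.84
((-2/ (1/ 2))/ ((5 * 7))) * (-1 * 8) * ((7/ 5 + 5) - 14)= -1216/ 175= -6.95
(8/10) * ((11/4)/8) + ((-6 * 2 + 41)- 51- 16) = -1509/40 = -37.72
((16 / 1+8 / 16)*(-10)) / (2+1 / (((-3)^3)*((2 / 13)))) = -1782 / 19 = -93.79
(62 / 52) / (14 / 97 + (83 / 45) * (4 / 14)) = 947205 / 533312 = 1.78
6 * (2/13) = 0.92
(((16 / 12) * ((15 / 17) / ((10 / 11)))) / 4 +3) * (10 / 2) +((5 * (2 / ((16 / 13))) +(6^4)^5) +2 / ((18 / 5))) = 4475137930637113589 / 1224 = 3656158440063001.30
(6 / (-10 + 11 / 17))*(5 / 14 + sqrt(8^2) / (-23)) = -51 / 8533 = -0.01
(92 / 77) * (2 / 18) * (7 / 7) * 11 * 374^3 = 4812853408 / 63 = 76394498.54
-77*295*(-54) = 1226610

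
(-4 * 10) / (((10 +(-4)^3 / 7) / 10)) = -1400 / 3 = -466.67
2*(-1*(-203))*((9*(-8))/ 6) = -4872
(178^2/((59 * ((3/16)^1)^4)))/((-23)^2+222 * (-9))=-2076442624/7020351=-295.77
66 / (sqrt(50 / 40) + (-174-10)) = -48576 / 135419-132 * sqrt(5) / 135419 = -0.36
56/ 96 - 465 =-5573/ 12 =-464.42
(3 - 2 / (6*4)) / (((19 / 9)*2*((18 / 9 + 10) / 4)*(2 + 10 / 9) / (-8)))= -45 / 76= -0.59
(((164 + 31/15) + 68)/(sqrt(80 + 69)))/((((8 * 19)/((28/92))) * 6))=24577 * sqrt(149)/46881360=0.01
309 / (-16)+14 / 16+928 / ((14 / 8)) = 57327 / 112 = 511.85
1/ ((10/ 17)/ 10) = 17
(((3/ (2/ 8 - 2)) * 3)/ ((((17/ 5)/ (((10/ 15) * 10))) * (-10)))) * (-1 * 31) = -3720/ 119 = -31.26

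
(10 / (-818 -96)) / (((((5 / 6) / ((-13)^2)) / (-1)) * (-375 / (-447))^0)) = 1014 / 457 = 2.22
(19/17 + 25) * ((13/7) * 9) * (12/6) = 873.08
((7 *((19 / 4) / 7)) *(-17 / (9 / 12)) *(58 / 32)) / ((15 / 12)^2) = -9367 / 75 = -124.89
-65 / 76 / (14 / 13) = -845 / 1064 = -0.79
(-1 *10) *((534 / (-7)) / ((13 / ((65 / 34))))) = 13350 / 119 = 112.18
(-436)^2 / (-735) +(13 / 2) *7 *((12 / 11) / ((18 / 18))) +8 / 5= -335362 / 1617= -207.40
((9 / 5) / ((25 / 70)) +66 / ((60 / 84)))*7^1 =17052 / 25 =682.08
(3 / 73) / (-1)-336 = -24531 / 73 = -336.04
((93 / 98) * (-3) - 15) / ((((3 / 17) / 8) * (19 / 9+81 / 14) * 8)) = -89199 / 6965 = -12.81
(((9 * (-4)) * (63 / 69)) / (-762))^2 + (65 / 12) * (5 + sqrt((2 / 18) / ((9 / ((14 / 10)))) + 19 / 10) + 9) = 13 * sqrt(15530) / 216 + 3882264911 / 51193446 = 83.34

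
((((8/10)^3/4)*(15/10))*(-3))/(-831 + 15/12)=0.00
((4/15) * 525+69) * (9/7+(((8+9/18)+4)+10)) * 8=278388/7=39769.71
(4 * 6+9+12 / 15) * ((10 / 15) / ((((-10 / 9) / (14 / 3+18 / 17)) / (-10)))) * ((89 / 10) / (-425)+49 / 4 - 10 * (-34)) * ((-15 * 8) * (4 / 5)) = -7091774234688 / 180625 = -39262417.91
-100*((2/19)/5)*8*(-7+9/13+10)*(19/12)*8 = -10240/13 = -787.69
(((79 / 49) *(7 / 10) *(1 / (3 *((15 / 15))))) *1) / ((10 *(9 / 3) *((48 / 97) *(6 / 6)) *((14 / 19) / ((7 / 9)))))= 145597 / 5443200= 0.03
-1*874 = -874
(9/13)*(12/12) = 9/13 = 0.69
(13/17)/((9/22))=286/153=1.87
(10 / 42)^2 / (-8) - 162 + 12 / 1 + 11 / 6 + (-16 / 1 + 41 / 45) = -2879953 / 17640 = -163.26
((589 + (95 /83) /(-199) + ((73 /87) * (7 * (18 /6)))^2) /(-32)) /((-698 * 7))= 1784933585 /310264841792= 0.01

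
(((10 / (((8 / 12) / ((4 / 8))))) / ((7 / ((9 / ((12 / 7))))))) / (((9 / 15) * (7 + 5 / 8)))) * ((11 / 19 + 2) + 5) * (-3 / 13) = -32400 / 15067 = -2.15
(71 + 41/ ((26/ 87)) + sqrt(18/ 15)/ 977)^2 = 5413 * sqrt(30)/ 63505 + 139841214139061/ 3226308020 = 43344.50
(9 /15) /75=1 /125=0.01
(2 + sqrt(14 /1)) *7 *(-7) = -49 *sqrt(14) - 98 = -281.34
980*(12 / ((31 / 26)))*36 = 11007360 / 31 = 355076.13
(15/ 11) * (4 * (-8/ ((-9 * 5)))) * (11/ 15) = 32/ 45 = 0.71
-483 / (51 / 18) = -2898 / 17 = -170.47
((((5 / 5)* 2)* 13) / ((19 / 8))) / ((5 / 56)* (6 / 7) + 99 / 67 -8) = -2731456 / 1608293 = -1.70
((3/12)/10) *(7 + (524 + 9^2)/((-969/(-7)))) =5509/19380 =0.28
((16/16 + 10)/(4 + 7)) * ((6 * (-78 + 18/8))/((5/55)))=-9999/2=-4999.50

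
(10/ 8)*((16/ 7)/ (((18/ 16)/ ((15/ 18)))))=2.12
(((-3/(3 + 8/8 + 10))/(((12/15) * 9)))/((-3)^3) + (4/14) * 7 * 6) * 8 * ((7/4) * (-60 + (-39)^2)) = 26510819/108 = 245470.55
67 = 67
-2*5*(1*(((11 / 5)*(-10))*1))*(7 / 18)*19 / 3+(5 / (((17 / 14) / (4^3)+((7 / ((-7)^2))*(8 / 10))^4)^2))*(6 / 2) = 15140181990799028870 / 365077277346123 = 41471.17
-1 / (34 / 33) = -33 / 34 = -0.97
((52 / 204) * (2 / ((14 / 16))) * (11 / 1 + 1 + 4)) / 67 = 3328 / 23919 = 0.14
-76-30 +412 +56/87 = 26678/87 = 306.64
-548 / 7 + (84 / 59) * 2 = -31156 / 413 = -75.44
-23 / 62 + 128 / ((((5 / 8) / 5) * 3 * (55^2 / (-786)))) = -89.06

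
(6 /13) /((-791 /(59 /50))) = -177 /257075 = -0.00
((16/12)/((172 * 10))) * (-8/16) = -1/2580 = -0.00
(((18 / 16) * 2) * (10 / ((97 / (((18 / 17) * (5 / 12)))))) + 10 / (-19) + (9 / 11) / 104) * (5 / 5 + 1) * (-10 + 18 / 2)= 0.83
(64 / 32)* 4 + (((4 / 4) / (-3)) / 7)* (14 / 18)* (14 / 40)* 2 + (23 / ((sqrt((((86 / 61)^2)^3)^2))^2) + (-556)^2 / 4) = 1707857686821811341204427734289 / 22096077445654314246696960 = 77292.35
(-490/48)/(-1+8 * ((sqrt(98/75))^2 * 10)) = -1225/12424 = -0.10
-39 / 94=-0.41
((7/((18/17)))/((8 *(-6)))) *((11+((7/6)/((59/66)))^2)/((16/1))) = -438515/4010112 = -0.11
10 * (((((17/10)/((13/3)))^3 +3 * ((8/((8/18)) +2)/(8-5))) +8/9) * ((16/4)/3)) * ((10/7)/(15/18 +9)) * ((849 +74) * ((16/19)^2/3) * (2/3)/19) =60232335337472/193888737315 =310.65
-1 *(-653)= 653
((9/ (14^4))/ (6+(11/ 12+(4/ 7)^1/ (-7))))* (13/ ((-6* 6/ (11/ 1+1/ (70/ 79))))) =-33111/ 220562720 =-0.00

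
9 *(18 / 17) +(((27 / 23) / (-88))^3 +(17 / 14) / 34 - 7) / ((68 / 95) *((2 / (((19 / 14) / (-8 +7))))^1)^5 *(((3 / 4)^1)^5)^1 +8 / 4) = 195849976211766221487 / 190173592143728714752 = 1.03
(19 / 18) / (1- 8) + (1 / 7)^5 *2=-45583 / 302526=-0.15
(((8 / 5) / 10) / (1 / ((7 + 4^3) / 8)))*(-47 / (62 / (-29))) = 96773 / 3100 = 31.22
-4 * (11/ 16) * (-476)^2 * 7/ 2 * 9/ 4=-9813573/ 2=-4906786.50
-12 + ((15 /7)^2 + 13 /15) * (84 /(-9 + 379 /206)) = -66532 /875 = -76.04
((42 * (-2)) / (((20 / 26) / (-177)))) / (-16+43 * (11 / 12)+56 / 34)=771.17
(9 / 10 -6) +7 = 19 / 10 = 1.90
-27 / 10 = -2.70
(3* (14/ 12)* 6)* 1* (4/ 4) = 21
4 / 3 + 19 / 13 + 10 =499 / 39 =12.79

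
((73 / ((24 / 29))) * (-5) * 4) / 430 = -2117 / 516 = -4.10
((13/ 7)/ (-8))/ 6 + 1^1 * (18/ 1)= 6035/ 336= 17.96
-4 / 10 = -2 / 5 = -0.40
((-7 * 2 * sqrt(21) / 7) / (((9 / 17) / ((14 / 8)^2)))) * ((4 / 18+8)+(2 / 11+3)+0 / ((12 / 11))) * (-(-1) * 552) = -21630511 * sqrt(21) / 297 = -333749.00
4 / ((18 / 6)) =1.33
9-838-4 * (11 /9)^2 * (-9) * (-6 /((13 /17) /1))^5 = -594057922729 /371293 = -1599970.70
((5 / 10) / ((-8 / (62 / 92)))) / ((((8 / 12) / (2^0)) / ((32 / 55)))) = -93 / 2530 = -0.04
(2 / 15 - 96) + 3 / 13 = -95.64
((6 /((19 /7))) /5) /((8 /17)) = 357 /380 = 0.94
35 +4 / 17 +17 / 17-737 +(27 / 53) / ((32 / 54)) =-10089831 / 14416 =-699.91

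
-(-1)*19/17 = 19/17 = 1.12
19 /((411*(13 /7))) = 133 /5343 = 0.02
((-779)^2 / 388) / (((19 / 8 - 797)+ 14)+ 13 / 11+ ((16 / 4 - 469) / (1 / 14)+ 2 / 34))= -226958534 / 1057777143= -0.21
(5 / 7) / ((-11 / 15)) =-75 / 77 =-0.97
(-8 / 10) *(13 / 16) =-13 / 20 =-0.65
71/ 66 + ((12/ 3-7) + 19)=1127/ 66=17.08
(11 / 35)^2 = 0.10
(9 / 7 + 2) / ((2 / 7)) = 23 / 2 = 11.50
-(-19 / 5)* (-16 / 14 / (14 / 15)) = -228 / 49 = -4.65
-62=-62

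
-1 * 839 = -839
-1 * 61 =-61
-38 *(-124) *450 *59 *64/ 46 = 4003315200/ 23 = 174057182.61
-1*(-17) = 17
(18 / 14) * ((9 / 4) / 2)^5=531441 / 229376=2.32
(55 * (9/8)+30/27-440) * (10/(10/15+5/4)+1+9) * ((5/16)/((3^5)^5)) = -23751875/11224879497900864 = -0.00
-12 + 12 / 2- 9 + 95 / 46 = -595 / 46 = -12.93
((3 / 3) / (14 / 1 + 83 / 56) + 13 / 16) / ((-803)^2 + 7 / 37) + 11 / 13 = 3640536632807 / 4302445467840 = 0.85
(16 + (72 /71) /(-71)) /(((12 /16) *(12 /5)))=402920 /45369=8.88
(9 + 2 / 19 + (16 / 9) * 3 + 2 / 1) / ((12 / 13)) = 17.81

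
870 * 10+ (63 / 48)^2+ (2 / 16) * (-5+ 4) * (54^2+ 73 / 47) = 100311127 / 12032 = 8337.03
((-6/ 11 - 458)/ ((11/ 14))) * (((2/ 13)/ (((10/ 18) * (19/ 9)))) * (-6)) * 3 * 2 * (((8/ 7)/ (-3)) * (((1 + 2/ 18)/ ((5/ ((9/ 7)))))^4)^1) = -193093632/ 27599495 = -7.00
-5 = -5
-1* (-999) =999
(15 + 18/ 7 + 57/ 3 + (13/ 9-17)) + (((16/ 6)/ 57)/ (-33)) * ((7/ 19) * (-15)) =584396/ 27797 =21.02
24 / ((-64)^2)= 3 / 512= 0.01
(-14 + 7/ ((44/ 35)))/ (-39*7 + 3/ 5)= 0.03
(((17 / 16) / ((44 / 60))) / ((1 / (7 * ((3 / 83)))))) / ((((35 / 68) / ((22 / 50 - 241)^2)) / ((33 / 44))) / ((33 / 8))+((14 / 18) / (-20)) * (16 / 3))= -15874899378075 / 8981740621856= -1.77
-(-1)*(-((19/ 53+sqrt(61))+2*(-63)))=6659/ 53 -sqrt(61)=117.83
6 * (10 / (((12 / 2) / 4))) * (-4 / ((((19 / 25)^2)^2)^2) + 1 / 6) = -72902516239180 / 50950689123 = -1430.84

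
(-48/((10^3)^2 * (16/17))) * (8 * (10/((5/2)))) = -51/31250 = -0.00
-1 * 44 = -44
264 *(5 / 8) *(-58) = -9570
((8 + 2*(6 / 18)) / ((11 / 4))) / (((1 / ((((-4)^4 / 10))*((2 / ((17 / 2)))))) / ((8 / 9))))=425984 / 25245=16.87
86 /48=43 /24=1.79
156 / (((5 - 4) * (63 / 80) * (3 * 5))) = 832 / 63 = 13.21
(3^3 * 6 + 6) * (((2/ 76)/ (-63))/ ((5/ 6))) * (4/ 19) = -32/ 1805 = -0.02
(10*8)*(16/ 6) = 640/ 3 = 213.33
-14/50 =-7/25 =-0.28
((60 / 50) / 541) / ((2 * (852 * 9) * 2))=1 / 13827960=0.00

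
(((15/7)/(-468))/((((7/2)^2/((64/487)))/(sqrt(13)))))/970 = -32 *sqrt(13)/631916103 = -0.00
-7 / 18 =-0.39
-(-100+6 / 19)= 99.68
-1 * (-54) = 54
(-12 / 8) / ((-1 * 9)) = 1 / 6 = 0.17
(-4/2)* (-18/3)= 12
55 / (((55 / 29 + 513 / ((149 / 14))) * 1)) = 237655 / 216473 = 1.10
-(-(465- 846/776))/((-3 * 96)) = -59999/37248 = -1.61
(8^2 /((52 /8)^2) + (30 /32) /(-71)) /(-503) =-0.00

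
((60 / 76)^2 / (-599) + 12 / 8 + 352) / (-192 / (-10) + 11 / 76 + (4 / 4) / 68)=12994844455 / 711665311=18.26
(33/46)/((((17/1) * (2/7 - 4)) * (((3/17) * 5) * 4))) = -77/23920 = -0.00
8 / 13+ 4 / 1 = 60 / 13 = 4.62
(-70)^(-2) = 1 / 4900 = 0.00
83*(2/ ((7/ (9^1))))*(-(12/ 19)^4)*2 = -61959168/ 912247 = -67.92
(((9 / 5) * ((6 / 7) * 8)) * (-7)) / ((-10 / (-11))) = -2376 / 25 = -95.04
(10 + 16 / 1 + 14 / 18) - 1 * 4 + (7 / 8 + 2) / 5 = 8407 / 360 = 23.35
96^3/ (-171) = -98304/ 19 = -5173.89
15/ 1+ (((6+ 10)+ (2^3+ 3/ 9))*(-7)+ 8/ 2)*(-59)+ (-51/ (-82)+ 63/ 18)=1209433/ 123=9832.79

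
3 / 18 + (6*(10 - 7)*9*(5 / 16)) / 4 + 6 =1807 / 96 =18.82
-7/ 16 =-0.44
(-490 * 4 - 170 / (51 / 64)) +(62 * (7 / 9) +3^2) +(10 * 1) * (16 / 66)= -209255 / 99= -2113.69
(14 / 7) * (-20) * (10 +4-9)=-200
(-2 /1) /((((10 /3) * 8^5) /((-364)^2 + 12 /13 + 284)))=-647307 /266240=-2.43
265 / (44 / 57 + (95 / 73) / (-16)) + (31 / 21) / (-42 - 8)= 18523346713 / 48275850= 383.70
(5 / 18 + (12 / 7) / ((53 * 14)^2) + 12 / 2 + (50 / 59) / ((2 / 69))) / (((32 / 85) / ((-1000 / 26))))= -386110825128125 / 106415212176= -3628.34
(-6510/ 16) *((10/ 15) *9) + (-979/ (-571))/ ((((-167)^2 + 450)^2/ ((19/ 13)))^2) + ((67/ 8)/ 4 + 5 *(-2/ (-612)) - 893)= -59727813121650170171848945367/ 17924761484372084512970592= -3332.14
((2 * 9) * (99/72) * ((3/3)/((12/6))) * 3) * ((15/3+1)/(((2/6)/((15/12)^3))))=334125/256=1305.18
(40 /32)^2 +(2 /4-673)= -10735 /16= -670.94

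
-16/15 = -1.07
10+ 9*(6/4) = 47/2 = 23.50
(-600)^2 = 360000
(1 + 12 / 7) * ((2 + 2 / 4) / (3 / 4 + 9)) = 190 / 273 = 0.70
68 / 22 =34 / 11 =3.09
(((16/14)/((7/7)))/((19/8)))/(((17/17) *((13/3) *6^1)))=32/1729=0.02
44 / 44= 1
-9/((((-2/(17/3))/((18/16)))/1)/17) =7803/16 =487.69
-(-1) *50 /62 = 25 /31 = 0.81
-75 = -75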